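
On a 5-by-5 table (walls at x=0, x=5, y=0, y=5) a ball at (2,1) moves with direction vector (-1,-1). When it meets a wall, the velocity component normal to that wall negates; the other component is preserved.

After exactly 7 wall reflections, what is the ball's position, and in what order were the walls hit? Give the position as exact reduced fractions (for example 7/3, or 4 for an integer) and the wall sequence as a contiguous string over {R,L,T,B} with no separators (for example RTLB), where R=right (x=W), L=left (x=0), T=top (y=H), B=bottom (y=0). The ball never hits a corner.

1. t=1 → B at (1,0); v=(-1,1)
2. t=1 → L at (0,1); v=(1,1)
3. t=4 → T at (4,5); v=(1,-1)
4. t=1 → R at (5,4); v=(-1,-1)
5. t=4 → B at (1,0); v=(-1,1)
6. t=1 → L at (0,1); v=(1,1)
7. t=4 → T at (4,5); v=(1,-1)

Final position: (4,5)
Wall sequence: BLTRBLT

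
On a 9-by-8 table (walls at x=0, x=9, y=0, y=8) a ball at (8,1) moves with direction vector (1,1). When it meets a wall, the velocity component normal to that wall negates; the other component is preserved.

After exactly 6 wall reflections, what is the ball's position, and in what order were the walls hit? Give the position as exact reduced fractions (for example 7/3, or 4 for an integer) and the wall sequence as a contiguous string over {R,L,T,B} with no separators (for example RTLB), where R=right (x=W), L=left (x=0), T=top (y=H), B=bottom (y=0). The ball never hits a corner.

Final position: (5,8)
Wall sequence: RTLBRT

1. t=1 → R at (9,2); v=(-1,1)
2. t=6 → T at (3,8); v=(-1,-1)
3. t=3 → L at (0,5); v=(1,-1)
4. t=5 → B at (5,0); v=(1,1)
5. t=4 → R at (9,4); v=(-1,1)
6. t=4 → T at (5,8); v=(-1,-1)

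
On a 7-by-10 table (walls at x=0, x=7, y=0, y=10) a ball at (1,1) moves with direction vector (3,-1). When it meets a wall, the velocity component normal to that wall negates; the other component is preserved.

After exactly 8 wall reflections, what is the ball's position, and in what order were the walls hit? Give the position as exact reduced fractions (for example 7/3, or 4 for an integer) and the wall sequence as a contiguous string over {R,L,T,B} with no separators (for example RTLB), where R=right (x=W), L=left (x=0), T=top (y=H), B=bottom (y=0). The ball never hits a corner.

Final position: (0,22/3)
Wall sequence: BRLRLTRL

1. t=1 → B at (4,0); v=(3,1)
2. t=1 → R at (7,1); v=(-3,1)
3. t=7/3 → L at (0,10/3); v=(3,1)
4. t=7/3 → R at (7,17/3); v=(-3,1)
5. t=7/3 → L at (0,8); v=(3,1)
6. t=2 → T at (6,10); v=(3,-1)
7. t=1/3 → R at (7,29/3); v=(-3,-1)
8. t=7/3 → L at (0,22/3); v=(3,-1)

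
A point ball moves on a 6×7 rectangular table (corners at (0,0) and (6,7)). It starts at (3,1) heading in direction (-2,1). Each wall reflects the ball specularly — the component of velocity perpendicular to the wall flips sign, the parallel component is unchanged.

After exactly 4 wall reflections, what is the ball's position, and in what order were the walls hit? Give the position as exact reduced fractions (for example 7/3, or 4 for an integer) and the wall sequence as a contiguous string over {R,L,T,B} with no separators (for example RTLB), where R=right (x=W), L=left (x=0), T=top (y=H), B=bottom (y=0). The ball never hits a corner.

1. t=3/2 → L at (0,5/2); v=(2,1)
2. t=3 → R at (6,11/2); v=(-2,1)
3. t=3/2 → T at (3,7); v=(-2,-1)
4. t=3/2 → L at (0,11/2); v=(2,-1)

Final position: (0,11/2)
Wall sequence: LRTL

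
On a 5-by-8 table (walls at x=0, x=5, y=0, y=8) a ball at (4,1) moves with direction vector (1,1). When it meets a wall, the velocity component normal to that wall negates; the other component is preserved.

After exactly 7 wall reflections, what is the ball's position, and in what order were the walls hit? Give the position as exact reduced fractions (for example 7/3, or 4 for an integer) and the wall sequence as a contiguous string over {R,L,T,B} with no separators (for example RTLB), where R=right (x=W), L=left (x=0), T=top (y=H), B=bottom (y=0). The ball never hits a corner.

Final position: (5,6)
Wall sequence: RLTRBLR

1. t=1 → R at (5,2); v=(-1,1)
2. t=5 → L at (0,7); v=(1,1)
3. t=1 → T at (1,8); v=(1,-1)
4. t=4 → R at (5,4); v=(-1,-1)
5. t=4 → B at (1,0); v=(-1,1)
6. t=1 → L at (0,1); v=(1,1)
7. t=5 → R at (5,6); v=(-1,1)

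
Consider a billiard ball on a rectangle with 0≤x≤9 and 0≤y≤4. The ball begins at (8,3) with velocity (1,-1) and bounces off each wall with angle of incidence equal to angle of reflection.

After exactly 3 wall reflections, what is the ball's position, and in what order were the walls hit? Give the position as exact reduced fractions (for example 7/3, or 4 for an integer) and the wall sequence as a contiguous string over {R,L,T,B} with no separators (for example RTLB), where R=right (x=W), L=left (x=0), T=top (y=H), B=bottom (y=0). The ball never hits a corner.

1. t=1 → R at (9,2); v=(-1,-1)
2. t=2 → B at (7,0); v=(-1,1)
3. t=4 → T at (3,4); v=(-1,-1)

Final position: (3,4)
Wall sequence: RBT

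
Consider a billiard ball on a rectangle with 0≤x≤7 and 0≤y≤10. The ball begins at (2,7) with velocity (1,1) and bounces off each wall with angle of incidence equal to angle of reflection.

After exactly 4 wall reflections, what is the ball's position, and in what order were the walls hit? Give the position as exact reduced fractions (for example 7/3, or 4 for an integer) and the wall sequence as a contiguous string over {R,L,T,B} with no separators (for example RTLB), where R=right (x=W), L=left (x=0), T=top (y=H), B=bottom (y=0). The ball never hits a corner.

1. t=3 → T at (5,10); v=(1,-1)
2. t=2 → R at (7,8); v=(-1,-1)
3. t=7 → L at (0,1); v=(1,-1)
4. t=1 → B at (1,0); v=(1,1)

Final position: (1,0)
Wall sequence: TRLB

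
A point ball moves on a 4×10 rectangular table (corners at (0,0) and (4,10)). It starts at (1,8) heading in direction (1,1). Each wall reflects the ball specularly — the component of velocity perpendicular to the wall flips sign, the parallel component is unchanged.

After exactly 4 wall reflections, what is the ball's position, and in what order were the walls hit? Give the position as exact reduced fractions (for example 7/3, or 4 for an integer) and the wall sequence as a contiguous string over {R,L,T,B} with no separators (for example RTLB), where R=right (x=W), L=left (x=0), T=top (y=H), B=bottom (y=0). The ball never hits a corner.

1. t=2 → T at (3,10); v=(1,-1)
2. t=1 → R at (4,9); v=(-1,-1)
3. t=4 → L at (0,5); v=(1,-1)
4. t=4 → R at (4,1); v=(-1,-1)

Final position: (4,1)
Wall sequence: TRLR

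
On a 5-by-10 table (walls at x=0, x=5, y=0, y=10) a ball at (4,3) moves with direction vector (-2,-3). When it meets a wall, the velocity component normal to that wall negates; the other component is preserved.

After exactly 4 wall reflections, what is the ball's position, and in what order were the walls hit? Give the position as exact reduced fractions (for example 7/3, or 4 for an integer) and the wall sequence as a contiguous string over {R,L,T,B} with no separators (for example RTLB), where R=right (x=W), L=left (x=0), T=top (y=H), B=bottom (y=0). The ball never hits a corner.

1. t=1 → B at (2,0); v=(-2,3)
2. t=1 → L at (0,3); v=(2,3)
3. t=7/3 → T at (14/3,10); v=(2,-3)
4. t=1/6 → R at (5,19/2); v=(-2,-3)

Final position: (5,19/2)
Wall sequence: BLTR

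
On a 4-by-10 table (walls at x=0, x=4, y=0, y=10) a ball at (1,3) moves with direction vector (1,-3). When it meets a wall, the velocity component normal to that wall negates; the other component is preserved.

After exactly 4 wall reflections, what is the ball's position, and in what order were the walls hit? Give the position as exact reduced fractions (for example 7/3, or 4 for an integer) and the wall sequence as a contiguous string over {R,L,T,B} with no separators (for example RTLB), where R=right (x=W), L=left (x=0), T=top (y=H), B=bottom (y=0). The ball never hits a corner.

1. t=1 → B at (2,0); v=(1,3)
2. t=2 → R at (4,6); v=(-1,3)
3. t=4/3 → T at (8/3,10); v=(-1,-3)
4. t=8/3 → L at (0,2); v=(1,-3)

Final position: (0,2)
Wall sequence: BRTL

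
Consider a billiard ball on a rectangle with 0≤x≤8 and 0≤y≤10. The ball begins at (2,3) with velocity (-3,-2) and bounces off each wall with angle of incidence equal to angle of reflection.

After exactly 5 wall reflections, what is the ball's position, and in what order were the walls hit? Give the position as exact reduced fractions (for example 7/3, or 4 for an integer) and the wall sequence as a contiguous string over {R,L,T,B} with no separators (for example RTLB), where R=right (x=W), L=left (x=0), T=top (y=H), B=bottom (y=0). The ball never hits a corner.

Final position: (3/2,10)
Wall sequence: LBRLT

1. t=2/3 → L at (0,5/3); v=(3,-2)
2. t=5/6 → B at (5/2,0); v=(3,2)
3. t=11/6 → R at (8,11/3); v=(-3,2)
4. t=8/3 → L at (0,9); v=(3,2)
5. t=1/2 → T at (3/2,10); v=(3,-2)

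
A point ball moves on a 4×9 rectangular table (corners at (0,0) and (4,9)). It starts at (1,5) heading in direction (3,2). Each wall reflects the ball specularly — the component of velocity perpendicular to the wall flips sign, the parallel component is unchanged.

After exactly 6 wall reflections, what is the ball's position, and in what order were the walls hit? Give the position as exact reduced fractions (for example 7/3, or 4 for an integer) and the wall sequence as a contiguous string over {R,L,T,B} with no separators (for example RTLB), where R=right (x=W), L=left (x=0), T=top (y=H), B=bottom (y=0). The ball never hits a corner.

Final position: (4,1/3)
Wall sequence: RTLRLR

1. t=1 → R at (4,7); v=(-3,2)
2. t=1 → T at (1,9); v=(-3,-2)
3. t=1/3 → L at (0,25/3); v=(3,-2)
4. t=4/3 → R at (4,17/3); v=(-3,-2)
5. t=4/3 → L at (0,3); v=(3,-2)
6. t=4/3 → R at (4,1/3); v=(-3,-2)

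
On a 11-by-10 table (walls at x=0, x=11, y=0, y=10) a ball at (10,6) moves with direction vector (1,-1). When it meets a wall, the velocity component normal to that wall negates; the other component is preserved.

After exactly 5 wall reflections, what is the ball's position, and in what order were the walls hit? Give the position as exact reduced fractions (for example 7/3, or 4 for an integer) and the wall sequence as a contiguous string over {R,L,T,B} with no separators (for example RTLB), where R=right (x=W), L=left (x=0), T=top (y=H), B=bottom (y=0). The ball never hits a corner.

Final position: (11,3)
Wall sequence: RBLTR

1. t=1 → R at (11,5); v=(-1,-1)
2. t=5 → B at (6,0); v=(-1,1)
3. t=6 → L at (0,6); v=(1,1)
4. t=4 → T at (4,10); v=(1,-1)
5. t=7 → R at (11,3); v=(-1,-1)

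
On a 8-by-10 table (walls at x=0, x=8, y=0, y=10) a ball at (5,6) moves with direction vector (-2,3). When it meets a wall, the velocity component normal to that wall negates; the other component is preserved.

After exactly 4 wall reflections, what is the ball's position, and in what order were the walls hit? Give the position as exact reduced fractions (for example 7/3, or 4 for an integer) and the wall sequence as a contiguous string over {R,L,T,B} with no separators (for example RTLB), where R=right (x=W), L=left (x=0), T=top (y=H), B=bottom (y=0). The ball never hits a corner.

1. t=4/3 → T at (7/3,10); v=(-2,-3)
2. t=7/6 → L at (0,13/2); v=(2,-3)
3. t=13/6 → B at (13/3,0); v=(2,3)
4. t=11/6 → R at (8,11/2); v=(-2,3)

Final position: (8,11/2)
Wall sequence: TLBR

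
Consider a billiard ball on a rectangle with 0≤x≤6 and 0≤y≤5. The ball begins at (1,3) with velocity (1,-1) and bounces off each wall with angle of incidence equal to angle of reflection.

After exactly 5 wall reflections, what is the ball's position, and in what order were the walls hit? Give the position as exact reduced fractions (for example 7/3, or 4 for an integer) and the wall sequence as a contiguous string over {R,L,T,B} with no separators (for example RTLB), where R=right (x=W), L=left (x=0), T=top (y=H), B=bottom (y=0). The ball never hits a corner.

Final position: (2,0)
Wall sequence: BRTLB

1. t=3 → B at (4,0); v=(1,1)
2. t=2 → R at (6,2); v=(-1,1)
3. t=3 → T at (3,5); v=(-1,-1)
4. t=3 → L at (0,2); v=(1,-1)
5. t=2 → B at (2,0); v=(1,1)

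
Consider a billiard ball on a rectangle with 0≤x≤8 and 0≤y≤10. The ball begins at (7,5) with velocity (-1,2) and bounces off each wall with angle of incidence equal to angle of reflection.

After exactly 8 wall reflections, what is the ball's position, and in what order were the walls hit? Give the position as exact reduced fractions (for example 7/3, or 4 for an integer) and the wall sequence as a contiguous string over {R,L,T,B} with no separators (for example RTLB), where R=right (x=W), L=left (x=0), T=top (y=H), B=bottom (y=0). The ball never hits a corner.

1. t=5/2 → T at (9/2,10); v=(-1,-2)
2. t=9/2 → L at (0,1); v=(1,-2)
3. t=1/2 → B at (1/2,0); v=(1,2)
4. t=5 → T at (11/2,10); v=(1,-2)
5. t=5/2 → R at (8,5); v=(-1,-2)
6. t=5/2 → B at (11/2,0); v=(-1,2)
7. t=5 → T at (1/2,10); v=(-1,-2)
8. t=1/2 → L at (0,9); v=(1,-2)

Final position: (0,9)
Wall sequence: TLBTRBTL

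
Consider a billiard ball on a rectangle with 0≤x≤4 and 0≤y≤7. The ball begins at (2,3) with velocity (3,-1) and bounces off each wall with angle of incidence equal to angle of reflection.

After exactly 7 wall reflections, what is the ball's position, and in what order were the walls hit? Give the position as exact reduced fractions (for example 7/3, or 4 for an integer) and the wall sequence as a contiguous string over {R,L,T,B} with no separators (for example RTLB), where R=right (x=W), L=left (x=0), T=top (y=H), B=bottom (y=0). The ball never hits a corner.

Final position: (0,13/3)
Wall sequence: RLBRLRL

1. t=2/3 → R at (4,7/3); v=(-3,-1)
2. t=4/3 → L at (0,1); v=(3,-1)
3. t=1 → B at (3,0); v=(3,1)
4. t=1/3 → R at (4,1/3); v=(-3,1)
5. t=4/3 → L at (0,5/3); v=(3,1)
6. t=4/3 → R at (4,3); v=(-3,1)
7. t=4/3 → L at (0,13/3); v=(3,1)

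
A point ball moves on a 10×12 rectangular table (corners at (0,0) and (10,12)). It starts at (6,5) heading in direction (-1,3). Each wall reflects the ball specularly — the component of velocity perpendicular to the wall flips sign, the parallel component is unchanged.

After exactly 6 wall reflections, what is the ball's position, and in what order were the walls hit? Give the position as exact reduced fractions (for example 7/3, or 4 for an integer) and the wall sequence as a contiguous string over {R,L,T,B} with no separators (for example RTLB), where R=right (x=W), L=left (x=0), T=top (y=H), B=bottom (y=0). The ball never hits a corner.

1. t=7/3 → T at (11/3,12); v=(-1,-3)
2. t=11/3 → L at (0,1); v=(1,-3)
3. t=1/3 → B at (1/3,0); v=(1,3)
4. t=4 → T at (13/3,12); v=(1,-3)
5. t=4 → B at (25/3,0); v=(1,3)
6. t=5/3 → R at (10,5); v=(-1,3)

Final position: (10,5)
Wall sequence: TLBTBR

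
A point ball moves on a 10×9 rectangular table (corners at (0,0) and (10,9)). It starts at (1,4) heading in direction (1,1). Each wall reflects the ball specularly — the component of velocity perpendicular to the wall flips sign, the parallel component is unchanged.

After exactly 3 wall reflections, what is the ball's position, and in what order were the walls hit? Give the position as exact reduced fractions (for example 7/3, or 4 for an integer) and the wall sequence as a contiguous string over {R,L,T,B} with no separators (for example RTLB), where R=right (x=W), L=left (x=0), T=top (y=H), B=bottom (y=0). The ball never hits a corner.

1. t=5 → T at (6,9); v=(1,-1)
2. t=4 → R at (10,5); v=(-1,-1)
3. t=5 → B at (5,0); v=(-1,1)

Final position: (5,0)
Wall sequence: TRB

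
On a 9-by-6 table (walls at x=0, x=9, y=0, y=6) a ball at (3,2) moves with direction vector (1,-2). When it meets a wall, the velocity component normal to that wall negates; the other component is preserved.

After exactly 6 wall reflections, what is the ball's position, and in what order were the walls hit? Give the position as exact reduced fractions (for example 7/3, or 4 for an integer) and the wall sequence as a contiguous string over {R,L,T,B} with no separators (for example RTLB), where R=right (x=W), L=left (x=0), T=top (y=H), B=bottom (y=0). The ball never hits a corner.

Final position: (2,0)
Wall sequence: BTRBTB

1. t=1 → B at (4,0); v=(1,2)
2. t=3 → T at (7,6); v=(1,-2)
3. t=2 → R at (9,2); v=(-1,-2)
4. t=1 → B at (8,0); v=(-1,2)
5. t=3 → T at (5,6); v=(-1,-2)
6. t=3 → B at (2,0); v=(-1,2)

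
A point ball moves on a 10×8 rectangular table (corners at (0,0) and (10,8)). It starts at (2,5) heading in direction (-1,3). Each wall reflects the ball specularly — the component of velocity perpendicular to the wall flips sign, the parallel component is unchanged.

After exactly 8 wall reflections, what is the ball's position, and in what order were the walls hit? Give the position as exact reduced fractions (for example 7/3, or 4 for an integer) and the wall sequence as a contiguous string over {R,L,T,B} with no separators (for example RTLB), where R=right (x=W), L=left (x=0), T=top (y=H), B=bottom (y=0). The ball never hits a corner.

Final position: (23/3,0)
Wall sequence: TLBTBTRB

1. t=1 → T at (1,8); v=(-1,-3)
2. t=1 → L at (0,5); v=(1,-3)
3. t=5/3 → B at (5/3,0); v=(1,3)
4. t=8/3 → T at (13/3,8); v=(1,-3)
5. t=8/3 → B at (7,0); v=(1,3)
6. t=8/3 → T at (29/3,8); v=(1,-3)
7. t=1/3 → R at (10,7); v=(-1,-3)
8. t=7/3 → B at (23/3,0); v=(-1,3)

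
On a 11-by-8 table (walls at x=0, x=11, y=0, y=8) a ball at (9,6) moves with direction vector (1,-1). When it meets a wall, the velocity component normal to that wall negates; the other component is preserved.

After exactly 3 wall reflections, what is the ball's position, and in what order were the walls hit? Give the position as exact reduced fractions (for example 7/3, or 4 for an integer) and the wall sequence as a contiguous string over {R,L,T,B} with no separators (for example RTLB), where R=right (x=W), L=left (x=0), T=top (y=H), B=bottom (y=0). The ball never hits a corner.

1. t=2 → R at (11,4); v=(-1,-1)
2. t=4 → B at (7,0); v=(-1,1)
3. t=7 → L at (0,7); v=(1,1)

Final position: (0,7)
Wall sequence: RBL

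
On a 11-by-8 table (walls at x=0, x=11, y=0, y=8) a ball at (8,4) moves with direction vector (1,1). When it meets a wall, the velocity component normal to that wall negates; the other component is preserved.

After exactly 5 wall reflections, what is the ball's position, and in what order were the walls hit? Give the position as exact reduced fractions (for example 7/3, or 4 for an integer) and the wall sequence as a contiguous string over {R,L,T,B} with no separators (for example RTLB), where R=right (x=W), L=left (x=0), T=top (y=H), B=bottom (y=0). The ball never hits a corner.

1. t=3 → R at (11,7); v=(-1,1)
2. t=1 → T at (10,8); v=(-1,-1)
3. t=8 → B at (2,0); v=(-1,1)
4. t=2 → L at (0,2); v=(1,1)
5. t=6 → T at (6,8); v=(1,-1)

Final position: (6,8)
Wall sequence: RTBLT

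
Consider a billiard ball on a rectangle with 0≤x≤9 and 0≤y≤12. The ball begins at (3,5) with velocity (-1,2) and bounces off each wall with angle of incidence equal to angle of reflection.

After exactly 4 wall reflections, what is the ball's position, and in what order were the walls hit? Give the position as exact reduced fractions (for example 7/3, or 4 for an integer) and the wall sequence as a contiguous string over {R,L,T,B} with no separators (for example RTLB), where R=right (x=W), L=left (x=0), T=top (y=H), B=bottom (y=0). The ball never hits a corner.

Final position: (9,5)
Wall sequence: LTBR

1. t=3 → L at (0,11); v=(1,2)
2. t=1/2 → T at (1/2,12); v=(1,-2)
3. t=6 → B at (13/2,0); v=(1,2)
4. t=5/2 → R at (9,5); v=(-1,2)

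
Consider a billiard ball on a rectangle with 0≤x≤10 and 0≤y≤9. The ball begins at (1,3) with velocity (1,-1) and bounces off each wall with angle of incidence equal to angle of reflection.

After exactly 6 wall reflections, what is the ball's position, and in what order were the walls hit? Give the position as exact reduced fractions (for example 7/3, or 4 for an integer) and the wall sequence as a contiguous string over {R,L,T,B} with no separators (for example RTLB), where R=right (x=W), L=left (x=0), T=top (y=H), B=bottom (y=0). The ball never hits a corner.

Final position: (10,8)
Wall sequence: BRTLBR

1. t=3 → B at (4,0); v=(1,1)
2. t=6 → R at (10,6); v=(-1,1)
3. t=3 → T at (7,9); v=(-1,-1)
4. t=7 → L at (0,2); v=(1,-1)
5. t=2 → B at (2,0); v=(1,1)
6. t=8 → R at (10,8); v=(-1,1)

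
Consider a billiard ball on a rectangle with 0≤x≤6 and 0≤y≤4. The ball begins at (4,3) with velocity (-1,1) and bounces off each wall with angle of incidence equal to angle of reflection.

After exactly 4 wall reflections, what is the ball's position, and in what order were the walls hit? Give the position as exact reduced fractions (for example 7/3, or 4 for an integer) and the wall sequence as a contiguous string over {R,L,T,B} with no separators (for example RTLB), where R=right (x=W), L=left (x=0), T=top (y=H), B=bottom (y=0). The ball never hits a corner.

1. t=1 → T at (3,4); v=(-1,-1)
2. t=3 → L at (0,1); v=(1,-1)
3. t=1 → B at (1,0); v=(1,1)
4. t=4 → T at (5,4); v=(1,-1)

Final position: (5,4)
Wall sequence: TLBT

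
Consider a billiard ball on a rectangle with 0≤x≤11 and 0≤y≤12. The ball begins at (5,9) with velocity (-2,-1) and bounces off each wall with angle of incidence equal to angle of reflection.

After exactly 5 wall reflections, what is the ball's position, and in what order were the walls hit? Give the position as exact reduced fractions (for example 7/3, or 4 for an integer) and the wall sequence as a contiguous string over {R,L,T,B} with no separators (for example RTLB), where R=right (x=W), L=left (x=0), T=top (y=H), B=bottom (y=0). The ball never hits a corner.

1. t=5/2 → L at (0,13/2); v=(2,-1)
2. t=11/2 → R at (11,1); v=(-2,-1)
3. t=1 → B at (9,0); v=(-2,1)
4. t=9/2 → L at (0,9/2); v=(2,1)
5. t=11/2 → R at (11,10); v=(-2,1)

Final position: (11,10)
Wall sequence: LRBLR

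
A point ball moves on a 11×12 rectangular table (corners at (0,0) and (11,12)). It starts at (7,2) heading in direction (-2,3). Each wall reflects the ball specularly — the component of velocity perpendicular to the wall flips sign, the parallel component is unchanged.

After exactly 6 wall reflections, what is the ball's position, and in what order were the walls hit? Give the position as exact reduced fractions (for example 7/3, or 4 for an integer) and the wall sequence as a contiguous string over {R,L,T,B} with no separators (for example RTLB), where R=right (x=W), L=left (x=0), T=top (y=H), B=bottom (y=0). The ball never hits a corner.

1. t=10/3 → T at (1/3,12); v=(-2,-3)
2. t=1/6 → L at (0,23/2); v=(2,-3)
3. t=23/6 → B at (23/3,0); v=(2,3)
4. t=5/3 → R at (11,5); v=(-2,3)
5. t=7/3 → T at (19/3,12); v=(-2,-3)
6. t=19/6 → L at (0,5/2); v=(2,-3)

Final position: (0,5/2)
Wall sequence: TLBRTL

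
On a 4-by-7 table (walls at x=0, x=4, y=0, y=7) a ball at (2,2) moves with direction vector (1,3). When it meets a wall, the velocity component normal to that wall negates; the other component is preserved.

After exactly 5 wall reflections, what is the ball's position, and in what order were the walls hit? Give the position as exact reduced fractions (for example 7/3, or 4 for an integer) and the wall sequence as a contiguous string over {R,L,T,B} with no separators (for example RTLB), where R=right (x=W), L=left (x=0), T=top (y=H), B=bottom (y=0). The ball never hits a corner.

1. t=5/3 → T at (11/3,7); v=(1,-3)
2. t=1/3 → R at (4,6); v=(-1,-3)
3. t=2 → B at (2,0); v=(-1,3)
4. t=2 → L at (0,6); v=(1,3)
5. t=1/3 → T at (1/3,7); v=(1,-3)

Final position: (1/3,7)
Wall sequence: TRBLT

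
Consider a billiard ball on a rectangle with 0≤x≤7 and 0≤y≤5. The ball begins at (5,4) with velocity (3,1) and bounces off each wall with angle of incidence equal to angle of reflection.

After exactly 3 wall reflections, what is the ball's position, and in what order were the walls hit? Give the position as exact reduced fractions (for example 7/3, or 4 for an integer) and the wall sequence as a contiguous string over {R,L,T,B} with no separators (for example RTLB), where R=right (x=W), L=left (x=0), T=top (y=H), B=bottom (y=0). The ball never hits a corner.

1. t=2/3 → R at (7,14/3); v=(-3,1)
2. t=1/3 → T at (6,5); v=(-3,-1)
3. t=2 → L at (0,3); v=(3,-1)

Final position: (0,3)
Wall sequence: RTL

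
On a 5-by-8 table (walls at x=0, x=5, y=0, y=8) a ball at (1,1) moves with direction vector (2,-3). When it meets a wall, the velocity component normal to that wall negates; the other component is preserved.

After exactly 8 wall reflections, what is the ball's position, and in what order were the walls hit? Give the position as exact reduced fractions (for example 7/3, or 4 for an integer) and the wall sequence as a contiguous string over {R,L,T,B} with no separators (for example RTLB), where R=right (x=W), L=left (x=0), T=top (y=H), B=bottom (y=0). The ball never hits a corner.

Final position: (0,9/2)
Wall sequence: BRTLBRTL

1. t=1/3 → B at (5/3,0); v=(2,3)
2. t=5/3 → R at (5,5); v=(-2,3)
3. t=1 → T at (3,8); v=(-2,-3)
4. t=3/2 → L at (0,7/2); v=(2,-3)
5. t=7/6 → B at (7/3,0); v=(2,3)
6. t=4/3 → R at (5,4); v=(-2,3)
7. t=4/3 → T at (7/3,8); v=(-2,-3)
8. t=7/6 → L at (0,9/2); v=(2,-3)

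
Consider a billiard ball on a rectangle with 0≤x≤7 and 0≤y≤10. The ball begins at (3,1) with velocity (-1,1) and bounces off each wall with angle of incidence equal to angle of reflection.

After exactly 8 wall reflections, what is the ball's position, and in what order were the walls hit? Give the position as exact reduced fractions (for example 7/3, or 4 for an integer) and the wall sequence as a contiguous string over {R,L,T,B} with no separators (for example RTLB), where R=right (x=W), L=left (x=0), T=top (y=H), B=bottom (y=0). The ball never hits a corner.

Final position: (0,8)
Wall sequence: LTRLBRTL

1. t=3 → L at (0,4); v=(1,1)
2. t=6 → T at (6,10); v=(1,-1)
3. t=1 → R at (7,9); v=(-1,-1)
4. t=7 → L at (0,2); v=(1,-1)
5. t=2 → B at (2,0); v=(1,1)
6. t=5 → R at (7,5); v=(-1,1)
7. t=5 → T at (2,10); v=(-1,-1)
8. t=2 → L at (0,8); v=(1,-1)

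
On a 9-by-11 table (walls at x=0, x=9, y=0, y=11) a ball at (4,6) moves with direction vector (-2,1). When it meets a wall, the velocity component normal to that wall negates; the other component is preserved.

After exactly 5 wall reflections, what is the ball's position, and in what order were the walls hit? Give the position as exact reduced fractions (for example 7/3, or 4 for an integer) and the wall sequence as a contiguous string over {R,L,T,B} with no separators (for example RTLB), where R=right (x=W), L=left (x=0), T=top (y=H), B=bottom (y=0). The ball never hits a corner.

1. t=2 → L at (0,8); v=(2,1)
2. t=3 → T at (6,11); v=(2,-1)
3. t=3/2 → R at (9,19/2); v=(-2,-1)
4. t=9/2 → L at (0,5); v=(2,-1)
5. t=9/2 → R at (9,1/2); v=(-2,-1)

Final position: (9,1/2)
Wall sequence: LTRLR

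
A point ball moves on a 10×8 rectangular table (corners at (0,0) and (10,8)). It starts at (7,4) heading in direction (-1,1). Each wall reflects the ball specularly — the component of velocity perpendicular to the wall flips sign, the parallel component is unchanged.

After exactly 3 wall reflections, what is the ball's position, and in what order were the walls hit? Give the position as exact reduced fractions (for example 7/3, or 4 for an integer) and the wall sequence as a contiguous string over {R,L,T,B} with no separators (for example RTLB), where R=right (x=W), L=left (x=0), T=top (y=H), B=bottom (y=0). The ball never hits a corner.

1. t=4 → T at (3,8); v=(-1,-1)
2. t=3 → L at (0,5); v=(1,-1)
3. t=5 → B at (5,0); v=(1,1)

Final position: (5,0)
Wall sequence: TLB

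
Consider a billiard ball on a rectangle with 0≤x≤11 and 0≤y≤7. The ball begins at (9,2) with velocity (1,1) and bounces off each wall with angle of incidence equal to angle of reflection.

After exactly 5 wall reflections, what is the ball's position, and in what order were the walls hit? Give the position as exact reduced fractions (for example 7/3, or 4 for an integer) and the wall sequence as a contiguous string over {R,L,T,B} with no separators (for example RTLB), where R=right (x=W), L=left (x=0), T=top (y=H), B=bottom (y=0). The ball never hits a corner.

Final position: (6,7)
Wall sequence: RTBLT

1. t=2 → R at (11,4); v=(-1,1)
2. t=3 → T at (8,7); v=(-1,-1)
3. t=7 → B at (1,0); v=(-1,1)
4. t=1 → L at (0,1); v=(1,1)
5. t=6 → T at (6,7); v=(1,-1)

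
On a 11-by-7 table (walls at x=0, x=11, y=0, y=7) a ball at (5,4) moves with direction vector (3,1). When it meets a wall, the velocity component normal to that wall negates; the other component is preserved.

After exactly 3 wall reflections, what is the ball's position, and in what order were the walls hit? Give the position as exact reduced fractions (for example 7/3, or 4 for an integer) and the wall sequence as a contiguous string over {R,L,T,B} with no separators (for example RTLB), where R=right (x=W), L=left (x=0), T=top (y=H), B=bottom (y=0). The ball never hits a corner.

Final position: (0,13/3)
Wall sequence: RTL

1. t=2 → R at (11,6); v=(-3,1)
2. t=1 → T at (8,7); v=(-3,-1)
3. t=8/3 → L at (0,13/3); v=(3,-1)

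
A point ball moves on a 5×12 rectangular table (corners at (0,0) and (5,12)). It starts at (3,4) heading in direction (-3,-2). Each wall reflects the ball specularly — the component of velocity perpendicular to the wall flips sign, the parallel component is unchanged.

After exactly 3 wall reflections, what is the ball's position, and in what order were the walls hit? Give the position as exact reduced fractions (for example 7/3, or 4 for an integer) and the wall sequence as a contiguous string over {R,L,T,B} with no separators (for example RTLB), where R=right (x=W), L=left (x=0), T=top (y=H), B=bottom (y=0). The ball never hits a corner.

Final position: (5,4/3)
Wall sequence: LBR

1. t=1 → L at (0,2); v=(3,-2)
2. t=1 → B at (3,0); v=(3,2)
3. t=2/3 → R at (5,4/3); v=(-3,2)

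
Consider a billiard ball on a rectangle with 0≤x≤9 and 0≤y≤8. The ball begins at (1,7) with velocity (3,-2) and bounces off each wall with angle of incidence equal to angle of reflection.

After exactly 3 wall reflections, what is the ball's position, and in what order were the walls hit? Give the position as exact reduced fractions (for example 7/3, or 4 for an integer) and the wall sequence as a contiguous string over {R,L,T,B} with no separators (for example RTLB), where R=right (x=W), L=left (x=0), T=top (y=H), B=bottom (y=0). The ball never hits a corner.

Final position: (0,13/3)
Wall sequence: RBL

1. t=8/3 → R at (9,5/3); v=(-3,-2)
2. t=5/6 → B at (13/2,0); v=(-3,2)
3. t=13/6 → L at (0,13/3); v=(3,2)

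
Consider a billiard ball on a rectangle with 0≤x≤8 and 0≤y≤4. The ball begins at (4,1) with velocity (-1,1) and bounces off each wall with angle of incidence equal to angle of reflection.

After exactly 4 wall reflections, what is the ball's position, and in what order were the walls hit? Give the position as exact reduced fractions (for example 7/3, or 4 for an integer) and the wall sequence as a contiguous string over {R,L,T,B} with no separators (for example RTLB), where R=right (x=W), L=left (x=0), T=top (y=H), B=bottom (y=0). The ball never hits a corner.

1. t=3 → T at (1,4); v=(-1,-1)
2. t=1 → L at (0,3); v=(1,-1)
3. t=3 → B at (3,0); v=(1,1)
4. t=4 → T at (7,4); v=(1,-1)

Final position: (7,4)
Wall sequence: TLBT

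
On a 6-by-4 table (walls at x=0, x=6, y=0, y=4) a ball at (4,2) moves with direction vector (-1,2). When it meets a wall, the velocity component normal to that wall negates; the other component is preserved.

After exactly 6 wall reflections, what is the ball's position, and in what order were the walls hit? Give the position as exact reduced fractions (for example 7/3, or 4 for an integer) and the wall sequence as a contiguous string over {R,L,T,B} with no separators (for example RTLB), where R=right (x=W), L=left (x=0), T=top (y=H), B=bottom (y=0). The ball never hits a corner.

1. t=1 → T at (3,4); v=(-1,-2)
2. t=2 → B at (1,0); v=(-1,2)
3. t=1 → L at (0,2); v=(1,2)
4. t=1 → T at (1,4); v=(1,-2)
5. t=2 → B at (3,0); v=(1,2)
6. t=2 → T at (5,4); v=(1,-2)

Final position: (5,4)
Wall sequence: TBLTBT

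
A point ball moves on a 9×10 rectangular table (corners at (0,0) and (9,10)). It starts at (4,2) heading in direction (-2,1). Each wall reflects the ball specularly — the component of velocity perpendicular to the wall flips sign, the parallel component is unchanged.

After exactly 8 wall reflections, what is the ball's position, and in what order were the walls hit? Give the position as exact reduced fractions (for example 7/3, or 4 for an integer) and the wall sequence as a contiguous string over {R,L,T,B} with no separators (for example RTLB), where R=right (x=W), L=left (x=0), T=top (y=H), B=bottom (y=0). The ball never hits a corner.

1. t=2 → L at (0,4); v=(2,1)
2. t=9/2 → R at (9,17/2); v=(-2,1)
3. t=3/2 → T at (6,10); v=(-2,-1)
4. t=3 → L at (0,7); v=(2,-1)
5. t=9/2 → R at (9,5/2); v=(-2,-1)
6. t=5/2 → B at (4,0); v=(-2,1)
7. t=2 → L at (0,2); v=(2,1)
8. t=9/2 → R at (9,13/2); v=(-2,1)

Final position: (9,13/2)
Wall sequence: LRTLRBLR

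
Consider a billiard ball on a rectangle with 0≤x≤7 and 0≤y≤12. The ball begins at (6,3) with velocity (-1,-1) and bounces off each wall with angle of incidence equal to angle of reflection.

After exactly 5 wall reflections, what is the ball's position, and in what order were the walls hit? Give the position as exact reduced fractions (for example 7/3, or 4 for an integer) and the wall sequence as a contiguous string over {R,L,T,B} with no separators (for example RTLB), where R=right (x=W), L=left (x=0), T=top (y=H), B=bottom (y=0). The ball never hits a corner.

1. t=3 → B at (3,0); v=(-1,1)
2. t=3 → L at (0,3); v=(1,1)
3. t=7 → R at (7,10); v=(-1,1)
4. t=2 → T at (5,12); v=(-1,-1)
5. t=5 → L at (0,7); v=(1,-1)

Final position: (0,7)
Wall sequence: BLRTL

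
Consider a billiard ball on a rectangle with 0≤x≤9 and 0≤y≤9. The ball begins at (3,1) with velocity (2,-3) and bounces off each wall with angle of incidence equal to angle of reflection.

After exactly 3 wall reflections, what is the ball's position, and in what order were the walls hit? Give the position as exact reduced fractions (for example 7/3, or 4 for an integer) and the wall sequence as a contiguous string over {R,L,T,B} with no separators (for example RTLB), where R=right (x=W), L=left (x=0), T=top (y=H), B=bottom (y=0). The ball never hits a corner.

1. t=1/3 → B at (11/3,0); v=(2,3)
2. t=8/3 → R at (9,8); v=(-2,3)
3. t=1/3 → T at (25/3,9); v=(-2,-3)

Final position: (25/3,9)
Wall sequence: BRT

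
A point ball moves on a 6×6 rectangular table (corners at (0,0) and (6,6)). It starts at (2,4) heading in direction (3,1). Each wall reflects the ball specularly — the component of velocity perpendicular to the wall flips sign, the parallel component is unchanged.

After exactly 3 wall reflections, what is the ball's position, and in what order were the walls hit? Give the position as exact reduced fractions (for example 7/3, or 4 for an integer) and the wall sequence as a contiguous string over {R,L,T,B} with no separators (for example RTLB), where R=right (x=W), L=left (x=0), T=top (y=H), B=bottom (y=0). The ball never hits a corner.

Final position: (0,14/3)
Wall sequence: RTL

1. t=4/3 → R at (6,16/3); v=(-3,1)
2. t=2/3 → T at (4,6); v=(-3,-1)
3. t=4/3 → L at (0,14/3); v=(3,-1)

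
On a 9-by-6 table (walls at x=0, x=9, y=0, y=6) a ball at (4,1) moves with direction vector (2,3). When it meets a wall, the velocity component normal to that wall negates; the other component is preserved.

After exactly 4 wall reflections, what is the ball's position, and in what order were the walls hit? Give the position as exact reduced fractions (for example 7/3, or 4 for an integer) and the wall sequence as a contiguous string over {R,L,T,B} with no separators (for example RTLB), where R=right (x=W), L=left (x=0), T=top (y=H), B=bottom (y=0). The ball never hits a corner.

Final position: (8/3,6)
Wall sequence: TRBT

1. t=5/3 → T at (22/3,6); v=(2,-3)
2. t=5/6 → R at (9,7/2); v=(-2,-3)
3. t=7/6 → B at (20/3,0); v=(-2,3)
4. t=2 → T at (8/3,6); v=(-2,-3)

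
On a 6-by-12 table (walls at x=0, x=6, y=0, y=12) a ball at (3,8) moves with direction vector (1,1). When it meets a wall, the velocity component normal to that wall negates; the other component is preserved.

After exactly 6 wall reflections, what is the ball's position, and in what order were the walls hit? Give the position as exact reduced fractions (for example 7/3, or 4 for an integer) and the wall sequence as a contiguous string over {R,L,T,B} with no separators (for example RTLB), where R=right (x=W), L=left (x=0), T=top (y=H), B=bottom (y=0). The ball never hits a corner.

1. t=3 → R at (6,11); v=(-1,1)
2. t=1 → T at (5,12); v=(-1,-1)
3. t=5 → L at (0,7); v=(1,-1)
4. t=6 → R at (6,1); v=(-1,-1)
5. t=1 → B at (5,0); v=(-1,1)
6. t=5 → L at (0,5); v=(1,1)

Final position: (0,5)
Wall sequence: RTLRBL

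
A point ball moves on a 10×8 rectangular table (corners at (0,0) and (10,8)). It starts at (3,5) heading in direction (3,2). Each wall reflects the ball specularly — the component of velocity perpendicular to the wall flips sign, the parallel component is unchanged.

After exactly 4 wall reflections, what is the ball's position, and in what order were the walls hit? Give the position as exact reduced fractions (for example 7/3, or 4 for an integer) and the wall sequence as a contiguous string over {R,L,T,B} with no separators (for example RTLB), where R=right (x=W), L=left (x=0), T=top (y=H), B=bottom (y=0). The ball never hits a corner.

1. t=3/2 → T at (15/2,8); v=(3,-2)
2. t=5/6 → R at (10,19/3); v=(-3,-2)
3. t=19/6 → B at (1/2,0); v=(-3,2)
4. t=1/6 → L at (0,1/3); v=(3,2)

Final position: (0,1/3)
Wall sequence: TRBL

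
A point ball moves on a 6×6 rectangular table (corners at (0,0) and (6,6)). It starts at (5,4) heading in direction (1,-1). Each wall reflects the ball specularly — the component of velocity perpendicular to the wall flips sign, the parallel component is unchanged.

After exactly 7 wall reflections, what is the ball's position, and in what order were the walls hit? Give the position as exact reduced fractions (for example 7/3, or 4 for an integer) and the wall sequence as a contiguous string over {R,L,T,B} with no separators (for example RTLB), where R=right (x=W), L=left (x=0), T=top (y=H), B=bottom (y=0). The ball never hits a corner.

1. t=1 → R at (6,3); v=(-1,-1)
2. t=3 → B at (3,0); v=(-1,1)
3. t=3 → L at (0,3); v=(1,1)
4. t=3 → T at (3,6); v=(1,-1)
5. t=3 → R at (6,3); v=(-1,-1)
6. t=3 → B at (3,0); v=(-1,1)
7. t=3 → L at (0,3); v=(1,1)

Final position: (0,3)
Wall sequence: RBLTRBL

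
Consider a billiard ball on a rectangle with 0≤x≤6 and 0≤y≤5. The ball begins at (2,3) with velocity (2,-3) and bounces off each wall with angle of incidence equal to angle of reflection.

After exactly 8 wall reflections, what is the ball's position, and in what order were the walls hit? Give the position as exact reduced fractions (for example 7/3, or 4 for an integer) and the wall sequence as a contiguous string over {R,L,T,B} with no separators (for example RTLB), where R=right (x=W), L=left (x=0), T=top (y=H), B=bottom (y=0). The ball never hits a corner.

Final position: (6,1)
Wall sequence: BRTBLTBR

1. t=1 → B at (4,0); v=(2,3)
2. t=1 → R at (6,3); v=(-2,3)
3. t=2/3 → T at (14/3,5); v=(-2,-3)
4. t=5/3 → B at (4/3,0); v=(-2,3)
5. t=2/3 → L at (0,2); v=(2,3)
6. t=1 → T at (2,5); v=(2,-3)
7. t=5/3 → B at (16/3,0); v=(2,3)
8. t=1/3 → R at (6,1); v=(-2,3)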